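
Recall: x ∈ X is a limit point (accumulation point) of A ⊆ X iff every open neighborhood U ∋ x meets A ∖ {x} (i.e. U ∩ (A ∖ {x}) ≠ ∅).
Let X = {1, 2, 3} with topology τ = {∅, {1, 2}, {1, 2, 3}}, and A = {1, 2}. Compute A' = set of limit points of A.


A' = {1, 2, 3}

For each x ∈ X, list the open sets U ∈ τ with x ∈ U, then check whether U ∩ (A ∖ {x}) ≠ ∅ for every such U.
  x = 1: opens ∋ x are {1, 2}, {1, 2, 3}; each meets A ∖ {1}, so x IS a limit point.
  x = 2: opens ∋ x are {1, 2}, {1, 2, 3}; each meets A ∖ {2}, so x IS a limit point.
  x = 3: opens ∋ x are {1, 2, 3}; each meets A ∖ {3}, so x IS a limit point.
Collecting: A' = {1, 2, 3}.


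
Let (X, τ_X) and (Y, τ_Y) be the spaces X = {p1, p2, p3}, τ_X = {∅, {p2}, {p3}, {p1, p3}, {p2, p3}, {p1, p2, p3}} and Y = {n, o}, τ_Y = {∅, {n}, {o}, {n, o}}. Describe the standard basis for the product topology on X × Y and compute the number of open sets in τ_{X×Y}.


Basis B = {∅ × ∅, {p2} × {n}, {p2} × {o}, {p3} × {n}, {p3} × {o}, {p1, p3} × {n}, {p1, p3} × {o}, {p2} × {n, o}, {p2, p3} × {n}, {p2, p3} × {o}, {p3} × {n, o}, {p1, p2, p3} × {n}, {p1, p2, p3} × {o}, {p1, p3} × {n, o}, {p2, p3} × {n, o}, {p1, p2, p3} × {n, o}}; |τ_{X×Y}| = 36.

Enumerate products U × V with U ∈ τ_X, V ∈ τ_Y (deduplicated):
  ∅ × ∅ = {} (∅)
  {p2} × {n} = {(p2,n)}
  {p2} × {o} = {(p2,o)}
  {p3} × {n} = {(p3,n)}
  {p3} × {o} = {(p3,o)}
  {p1, p3} × {n} = {(p1,n), (p3,n)}
  {p1, p3} × {o} = {(p1,o), (p3,o)}
  {p2} × {n, o} = {(p2,n), (p2,o)}
  {p2, p3} × {n} = {(p2,n), (p3,n)}
  {p2, p3} × {o} = {(p2,o), (p3,o)}
  {p3} × {n, o} = {(p3,n), (p3,o)}
  {p1, p2, p3} × {n} = {(p1,n), (p2,n), (p3,n)}
  {p1, p2, p3} × {o} = {(p1,o), (p2,o), (p3,o)}
  {p1, p3} × {n, o} = {(p1,n), (p1,o), (p3,n), (p3,o)}
  {p2, p3} × {n, o} = {(p2,n), (p2,o), (p3,n), (p3,o)}
  {p1, p2, p3} × {n, o} = {(p1,n), (p1,o), (p2,n), (p2,o), (p3,n), (p3,o)}
These 16 distinct sets form the basis B.
Close under arbitrary unions to get τ_{X×Y}; counting gives |τ_{X×Y}| = 36.


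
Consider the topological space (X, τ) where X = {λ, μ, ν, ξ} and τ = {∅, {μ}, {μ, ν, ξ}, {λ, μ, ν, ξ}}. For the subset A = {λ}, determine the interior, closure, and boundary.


int(A) = ∅, cl(A) = {λ}, ∂A = {λ}.

Closed sets in (X, τ) are complements of opens:
  closed(X, τ) = {∅, {λ}, {λ, ν, ξ}, {λ, μ, ν, ξ}}.
int(A) = ⋃ {U ∈ τ : U ⊆ A}. Opens contained in A: ∅.
Taking the union of these: int(A) = ∅.
cl(A) = ⋂ {C closed : A ⊆ C}. Closed sets containing A: {λ}, {λ, ν, ξ}, {λ, μ, ν, ξ}.
Intersecting these: cl(A) = {λ}.
∂A = cl(A) ∖ int(A) = {λ} ∖ ∅ = {λ}.


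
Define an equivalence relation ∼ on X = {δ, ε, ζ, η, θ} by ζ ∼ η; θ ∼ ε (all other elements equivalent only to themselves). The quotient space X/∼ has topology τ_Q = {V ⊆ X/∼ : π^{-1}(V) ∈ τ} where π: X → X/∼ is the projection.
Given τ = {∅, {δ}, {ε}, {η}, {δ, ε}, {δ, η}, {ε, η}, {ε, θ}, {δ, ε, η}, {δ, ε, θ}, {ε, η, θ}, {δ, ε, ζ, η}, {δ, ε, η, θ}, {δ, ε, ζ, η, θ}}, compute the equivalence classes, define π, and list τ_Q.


X/∼ = {[δ], [ε=θ], [ζ=η]}; |τ_Q| = 5.

Equivalence classes: [δ], [ε=θ], [ζ=η].
Quotient map π: X → X/∼ sends δ ↦ [δ], ε ↦ [ε=θ], ζ ↦ [ζ=η], η ↦ [ζ=η], θ ↦ [ε=θ].
For each subset V ⊆ X/∼, compute π^{-1}(V) ⊆ X and check whether π^{-1}(V) ∈ τ. V is open in τ_Q iff π^{-1}(V) ∈ τ.
  V = {}: π^{-1}(V) = ∅ ∈ τ ✓.
  V = {[δ]}: π^{-1}(V) = {δ} ∈ τ ✓.
  V = {[ε=θ]}: π^{-1}(V) = {ε, θ} ∈ τ ✓.
  V = {[δ], [ε=θ]}: π^{-1}(V) = {δ, ε, θ} ∈ τ ✓.
  V = {[ζ=η]}: π^{-1}(V) = {ζ, η} ∉ τ ✗.
  V = {[δ], [ζ=η]}: π^{-1}(V) = {δ, ζ, η} ∉ τ ✗.
  V = {[ε=θ], [ζ=η]}: π^{-1}(V) = {ε, ζ, η, θ} ∉ τ ✗.
  V = {[δ], [ε=θ], [ζ=η]}: π^{-1}(V) = {δ, ε, ζ, η, θ} ∈ τ ✓.
Open sets in the quotient: τ_Q = {{}, {[δ]}, {[ε=θ]}, {[δ], [ε=θ]}, {[δ], [ε=θ], [ζ=η]}} (5 elements).


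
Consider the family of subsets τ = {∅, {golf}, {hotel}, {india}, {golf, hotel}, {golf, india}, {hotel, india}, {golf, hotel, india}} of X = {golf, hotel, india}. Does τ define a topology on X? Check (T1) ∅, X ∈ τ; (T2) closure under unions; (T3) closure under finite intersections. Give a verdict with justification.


τ IS a topology on X.

Axiom (T1): ∅ ∈ τ? Yes; X ∈ τ? Yes.
Axiom (T2/T3): check pairwise unions and intersections of members of τ.
All pairwise intersections and unions checked — each lies in τ. Therefore τ satisfies (T1), (T2), (T3): it IS a topology on X.


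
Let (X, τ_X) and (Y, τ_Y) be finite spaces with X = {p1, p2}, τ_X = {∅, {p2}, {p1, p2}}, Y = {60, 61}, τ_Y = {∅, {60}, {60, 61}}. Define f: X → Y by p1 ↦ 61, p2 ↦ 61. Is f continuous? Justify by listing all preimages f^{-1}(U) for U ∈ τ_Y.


f IS continuous.

Compute f^{-1}(U) for each U ∈ τ_Y:
  U = ∅: f^{-1}(U) = ∅ ∈ τ_X ✓.
  U = {60}: f^{-1}(U) = ∅ ∈ τ_X ✓.
  U = {60, 61}: f^{-1}(U) = {p1, p2} ∈ τ_X ✓.
Every preimage lies in τ_X, so f IS continuous.


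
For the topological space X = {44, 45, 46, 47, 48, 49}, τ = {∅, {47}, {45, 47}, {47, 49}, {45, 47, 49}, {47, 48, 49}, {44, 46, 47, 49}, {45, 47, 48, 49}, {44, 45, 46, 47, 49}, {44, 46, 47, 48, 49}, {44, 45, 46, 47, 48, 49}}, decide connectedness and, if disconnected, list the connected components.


(X, τ) is connected.

Find clopen sets (U ∈ τ with X ∖ U ∈ τ):
  U = ∅, X ∖ U = {44, 45, 46, 47, 48, 49} — both open, so U is clopen.
  U = {44, 45, 46, 47, 48, 49}, X ∖ U = ∅ — both open, so U is clopen.
Only trivial clopens (∅ and X) exist, so (X, τ) is connected.
Compute connected components by grouping points that agree on all clopens:
  component: {44, 45, 46, 47, 48, 49}


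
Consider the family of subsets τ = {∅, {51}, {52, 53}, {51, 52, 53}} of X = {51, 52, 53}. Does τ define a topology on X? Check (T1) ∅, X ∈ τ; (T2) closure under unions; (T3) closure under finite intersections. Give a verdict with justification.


τ IS a topology on X.

Axiom (T1): ∅ ∈ τ? Yes; X ∈ τ? Yes.
Axiom (T2/T3): check pairwise unions and intersections of members of τ.
All pairwise intersections and unions checked — each lies in τ. Therefore τ satisfies (T1), (T2), (T3): it IS a topology on X.


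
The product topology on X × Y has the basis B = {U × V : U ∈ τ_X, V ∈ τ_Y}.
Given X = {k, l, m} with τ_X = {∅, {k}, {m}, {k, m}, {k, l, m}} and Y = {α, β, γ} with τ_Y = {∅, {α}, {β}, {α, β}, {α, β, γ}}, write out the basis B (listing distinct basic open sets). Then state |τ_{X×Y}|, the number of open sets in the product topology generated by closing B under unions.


Basis B = {∅ × ∅, {k} × {α}, {k} × {β}, {m} × {α}, {m} × {β}, {k} × {α, β}, {k, m} × {α}, {k, m} × {β}, {m} × {α, β}, {k} × {α, β, γ}, {k, l, m} × {α}, {k, l, m} × {β}, {m} × {α, β, γ}, {k, m} × {α, β}, {k, m} × {α, β, γ}, {k, l, m} × {α, β}, {k, l, m} × {α, β, γ}}; |τ_{X×Y}| = 48.

Enumerate products U × V with U ∈ τ_X, V ∈ τ_Y (deduplicated):
  ∅ × ∅ = {} (∅)
  {k} × {α} = {(k,α)}
  {k} × {β} = {(k,β)}
  {m} × {α} = {(m,α)}
  {m} × {β} = {(m,β)}
  {k} × {α, β} = {(k,α), (k,β)}
  {k, m} × {α} = {(k,α), (m,α)}
  {k, m} × {β} = {(k,β), (m,β)}
  {m} × {α, β} = {(m,α), (m,β)}
  {k} × {α, β, γ} = {(k,α), (k,β), (k,γ)}
  {k, l, m} × {α} = {(k,α), (l,α), (m,α)}
  {k, l, m} × {β} = {(k,β), (l,β), (m,β)}
  {m} × {α, β, γ} = {(m,α), (m,β), (m,γ)}
  {k, m} × {α, β} = {(k,α), (k,β), (m,α), (m,β)}
  {k, m} × {α, β, γ} = {(k,α), (k,β), (k,γ), (m,α), (m,β), (m,γ)}
  {k, l, m} × {α, β} = {(k,α), (k,β), (l,α), (l,β), (m,α), (m,β)}
  {k, l, m} × {α, β, γ} = {(k,α), (k,β), (k,γ), (l,α), (l,β), (l,γ), (m,α), (m,β), (m,γ)}
These 17 distinct sets form the basis B.
Close under arbitrary unions to get τ_{X×Y}; counting gives |τ_{X×Y}| = 48.


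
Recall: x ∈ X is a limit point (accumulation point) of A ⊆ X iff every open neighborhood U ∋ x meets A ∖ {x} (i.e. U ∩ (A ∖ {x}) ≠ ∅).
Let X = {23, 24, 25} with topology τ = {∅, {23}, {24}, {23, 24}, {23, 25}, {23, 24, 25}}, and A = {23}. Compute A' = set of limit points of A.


A' = {25}

For each x ∈ X, list the open sets U ∈ τ with x ∈ U, then check whether U ∩ (A ∖ {x}) ≠ ∅ for every such U.
  x = 23: open {23} ∋ x has {23} ∩ (A ∖ {23}) = ∅, so x is NOT a limit point.
  x = 24: open {24} ∋ x has {24} ∩ (A ∖ {24}) = ∅, so x is NOT a limit point.
  x = 25: opens ∋ x are {23, 25}, {23, 24, 25}; each meets A ∖ {25}, so x IS a limit point.
Collecting: A' = {25}.


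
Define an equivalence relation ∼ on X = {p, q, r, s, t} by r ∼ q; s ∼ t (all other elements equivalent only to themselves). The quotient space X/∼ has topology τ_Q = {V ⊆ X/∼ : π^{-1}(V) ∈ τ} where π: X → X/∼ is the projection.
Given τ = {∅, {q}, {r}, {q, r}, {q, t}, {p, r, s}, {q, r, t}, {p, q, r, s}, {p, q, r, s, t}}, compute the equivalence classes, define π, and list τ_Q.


X/∼ = {[p], [q=r], [s=t]}; |τ_Q| = 3.

Equivalence classes: [p], [q=r], [s=t].
Quotient map π: X → X/∼ sends p ↦ [p], q ↦ [q=r], r ↦ [q=r], s ↦ [s=t], t ↦ [s=t].
For each subset V ⊆ X/∼, compute π^{-1}(V) ⊆ X and check whether π^{-1}(V) ∈ τ. V is open in τ_Q iff π^{-1}(V) ∈ τ.
  V = {}: π^{-1}(V) = ∅ ∈ τ ✓.
  V = {[p]}: π^{-1}(V) = {p} ∉ τ ✗.
  V = {[q=r]}: π^{-1}(V) = {q, r} ∈ τ ✓.
  V = {[p], [q=r]}: π^{-1}(V) = {p, q, r} ∉ τ ✗.
  V = {[s=t]}: π^{-1}(V) = {s, t} ∉ τ ✗.
  V = {[p], [s=t]}: π^{-1}(V) = {p, s, t} ∉ τ ✗.
  V = {[q=r], [s=t]}: π^{-1}(V) = {q, r, s, t} ∉ τ ✗.
  V = {[p], [q=r], [s=t]}: π^{-1}(V) = {p, q, r, s, t} ∈ τ ✓.
Open sets in the quotient: τ_Q = {{}, {[q=r]}, {[p], [q=r], [s=t]}} (3 elements).


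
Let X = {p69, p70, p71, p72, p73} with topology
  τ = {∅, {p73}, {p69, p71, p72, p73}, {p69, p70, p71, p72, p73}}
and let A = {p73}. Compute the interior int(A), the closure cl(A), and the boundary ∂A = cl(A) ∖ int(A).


int(A) = {p73}, cl(A) = {p69, p70, p71, p72, p73}, ∂A = {p69, p70, p71, p72}.

Closed sets in (X, τ) are complements of opens:
  closed(X, τ) = {∅, {p70}, {p69, p70, p71, p72}, {p69, p70, p71, p72, p73}}.
int(A) = ⋃ {U ∈ τ : U ⊆ A}. Opens contained in A: ∅, {p73}.
Taking the union of these: int(A) = {p73}.
cl(A) = ⋂ {C closed : A ⊆ C}. Closed sets containing A: {p69, p70, p71, p72, p73}.
Intersecting these: cl(A) = {p69, p70, p71, p72, p73}.
∂A = cl(A) ∖ int(A) = {p69, p70, p71, p72, p73} ∖ {p73} = {p69, p70, p71, p72}.


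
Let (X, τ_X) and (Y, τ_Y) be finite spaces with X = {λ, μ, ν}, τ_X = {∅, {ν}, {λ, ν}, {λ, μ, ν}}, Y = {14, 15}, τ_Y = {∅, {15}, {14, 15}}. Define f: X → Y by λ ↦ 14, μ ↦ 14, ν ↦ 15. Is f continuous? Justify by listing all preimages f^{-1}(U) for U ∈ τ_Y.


f IS continuous.

Compute f^{-1}(U) for each U ∈ τ_Y:
  U = ∅: f^{-1}(U) = ∅ ∈ τ_X ✓.
  U = {15}: f^{-1}(U) = {ν} ∈ τ_X ✓.
  U = {14, 15}: f^{-1}(U) = {λ, μ, ν} ∈ τ_X ✓.
Every preimage lies in τ_X, so f IS continuous.


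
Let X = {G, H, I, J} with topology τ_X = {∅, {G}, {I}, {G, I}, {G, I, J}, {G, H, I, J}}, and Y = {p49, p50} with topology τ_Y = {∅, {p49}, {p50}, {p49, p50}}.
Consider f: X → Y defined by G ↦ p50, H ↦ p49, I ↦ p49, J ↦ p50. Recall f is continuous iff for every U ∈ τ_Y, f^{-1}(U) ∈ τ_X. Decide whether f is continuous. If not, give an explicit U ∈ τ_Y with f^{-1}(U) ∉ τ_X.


f is NOT continuous.

Compute f^{-1}(U) for each U ∈ τ_Y:
  U = ∅: f^{-1}(U) = ∅ ∈ τ_X ✓.
  U = {p49}: f^{-1}(U) = {H, I} ∉ τ_X ✗.
  U = {p50}: f^{-1}(U) = {G, J} ∉ τ_X ✗.
  U = {p49, p50}: f^{-1}(U) = {G, H, I, J} ∈ τ_X ✓.
Found U = {p49} with f^{-1}(U) = {H, I} not in τ_X. Therefore f is NOT continuous.


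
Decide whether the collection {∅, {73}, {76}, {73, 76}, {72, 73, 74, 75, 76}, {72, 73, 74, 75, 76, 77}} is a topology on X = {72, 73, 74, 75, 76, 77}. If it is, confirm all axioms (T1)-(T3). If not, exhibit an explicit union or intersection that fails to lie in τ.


τ IS a topology on X.

Axiom (T1): ∅ ∈ τ? Yes; X ∈ τ? Yes.
Axiom (T2/T3): check pairwise unions and intersections of members of τ.
All pairwise intersections and unions checked — each lies in τ. Therefore τ satisfies (T1), (T2), (T3): it IS a topology on X.


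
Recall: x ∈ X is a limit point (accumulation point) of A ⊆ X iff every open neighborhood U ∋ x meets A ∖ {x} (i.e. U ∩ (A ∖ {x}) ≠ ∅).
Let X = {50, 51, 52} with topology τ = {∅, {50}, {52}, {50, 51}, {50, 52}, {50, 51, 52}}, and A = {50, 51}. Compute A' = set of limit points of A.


A' = {51}

For each x ∈ X, list the open sets U ∈ τ with x ∈ U, then check whether U ∩ (A ∖ {x}) ≠ ∅ for every such U.
  x = 50: open {50} ∋ x has {50} ∩ (A ∖ {50}) = ∅, so x is NOT a limit point.
  x = 51: opens ∋ x are {50, 51}, {50, 51, 52}; each meets A ∖ {51}, so x IS a limit point.
  x = 52: open {52} ∋ x has {52} ∩ (A ∖ {52}) = ∅, so x is NOT a limit point.
Collecting: A' = {51}.


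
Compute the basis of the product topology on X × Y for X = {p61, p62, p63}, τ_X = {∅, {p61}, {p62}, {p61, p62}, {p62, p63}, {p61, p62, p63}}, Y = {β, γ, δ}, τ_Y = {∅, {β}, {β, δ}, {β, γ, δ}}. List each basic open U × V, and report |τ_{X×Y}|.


Basis B = {∅ × ∅, {p61} × {β}, {p62} × {β}, {p61} × {β, δ}, {p61, p62} × {β}, {p62} × {β, δ}, {p62, p63} × {β}, {p61} × {β, γ, δ}, {p61, p62, p63} × {β}, {p62} × {β, γ, δ}, {p61, p62} × {β, δ}, {p62, p63} × {β, δ}, {p61, p62} × {β, γ, δ}, {p61, p62, p63} × {β, δ}, {p62, p63} × {β, γ, δ}, {p61, p62, p63} × {β, γ, δ}}; |τ_{X×Y}| = 40.

Enumerate products U × V with U ∈ τ_X, V ∈ τ_Y (deduplicated):
  ∅ × ∅ = {} (∅)
  {p61} × {β} = {(p61,β)}
  {p62} × {β} = {(p62,β)}
  {p61} × {β, δ} = {(p61,β), (p61,δ)}
  {p61, p62} × {β} = {(p61,β), (p62,β)}
  {p62} × {β, δ} = {(p62,β), (p62,δ)}
  {p62, p63} × {β} = {(p62,β), (p63,β)}
  {p61} × {β, γ, δ} = {(p61,β), (p61,γ), (p61,δ)}
  {p61, p62, p63} × {β} = {(p61,β), (p62,β), (p63,β)}
  {p62} × {β, γ, δ} = {(p62,β), (p62,γ), (p62,δ)}
  {p61, p62} × {β, δ} = {(p61,β), (p61,δ), (p62,β), (p62,δ)}
  {p62, p63} × {β, δ} = {(p62,β), (p62,δ), (p63,β), (p63,δ)}
  {p61, p62} × {β, γ, δ} = {(p61,β), (p61,γ), (p61,δ), (p62,β), (p62,γ), (p62,δ)}
  {p61, p62, p63} × {β, δ} = {(p61,β), (p61,δ), (p62,β), (p62,δ), (p63,β), (p63,δ)}
  {p62, p63} × {β, γ, δ} = {(p62,β), (p62,γ), (p62,δ), (p63,β), (p63,γ), (p63,δ)}
  {p61, p62, p63} × {β, γ, δ} = {(p61,β), (p61,γ), (p61,δ), (p62,β), (p62,γ), (p62,δ), (p63,β), (p63,γ), (p63,δ)}
These 16 distinct sets form the basis B.
Close under arbitrary unions to get τ_{X×Y}; counting gives |τ_{X×Y}| = 40.


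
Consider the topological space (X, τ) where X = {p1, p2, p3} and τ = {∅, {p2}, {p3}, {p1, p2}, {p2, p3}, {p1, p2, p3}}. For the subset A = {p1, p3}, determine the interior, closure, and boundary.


int(A) = {p3}, cl(A) = {p1, p3}, ∂A = {p1}.

Closed sets in (X, τ) are complements of opens:
  closed(X, τ) = {∅, {p1}, {p3}, {p1, p2}, {p1, p3}, {p1, p2, p3}}.
int(A) = ⋃ {U ∈ τ : U ⊆ A}. Opens contained in A: ∅, {p3}.
Taking the union of these: int(A) = {p3}.
cl(A) = ⋂ {C closed : A ⊆ C}. Closed sets containing A: {p1, p3}, {p1, p2, p3}.
Intersecting these: cl(A) = {p1, p3}.
∂A = cl(A) ∖ int(A) = {p1, p3} ∖ {p3} = {p1}.


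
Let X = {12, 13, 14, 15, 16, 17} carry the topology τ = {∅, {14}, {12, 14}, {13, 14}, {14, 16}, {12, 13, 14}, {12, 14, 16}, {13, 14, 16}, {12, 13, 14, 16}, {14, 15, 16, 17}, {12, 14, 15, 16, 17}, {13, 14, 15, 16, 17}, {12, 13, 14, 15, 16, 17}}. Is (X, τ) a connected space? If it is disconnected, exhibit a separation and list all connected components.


(X, τ) is connected.

Find clopen sets (U ∈ τ with X ∖ U ∈ τ):
  U = ∅, X ∖ U = {12, 13, 14, 15, 16, 17} — both open, so U is clopen.
  U = {12, 13, 14, 15, 16, 17}, X ∖ U = ∅ — both open, so U is clopen.
Only trivial clopens (∅ and X) exist, so (X, τ) is connected.
Compute connected components by grouping points that agree on all clopens:
  component: {12, 13, 14, 15, 16, 17}


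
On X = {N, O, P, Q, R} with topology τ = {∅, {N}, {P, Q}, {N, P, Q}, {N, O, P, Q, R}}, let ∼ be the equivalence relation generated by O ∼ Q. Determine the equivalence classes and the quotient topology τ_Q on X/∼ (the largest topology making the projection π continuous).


X/∼ = {[N], [O=Q], [P], [R]}; |τ_Q| = 3.

Equivalence classes: [N], [O=Q], [P], [R].
Quotient map π: X → X/∼ sends N ↦ [N], O ↦ [O=Q], P ↦ [P], Q ↦ [O=Q], R ↦ [R].
For each subset V ⊆ X/∼, compute π^{-1}(V) ⊆ X and check whether π^{-1}(V) ∈ τ. V is open in τ_Q iff π^{-1}(V) ∈ τ.
  V = {}: π^{-1}(V) = ∅ ∈ τ ✓.
  V = {[N]}: π^{-1}(V) = {N} ∈ τ ✓.
  V = {[O=Q]}: π^{-1}(V) = {O, Q} ∉ τ ✗.
  V = {[N], [O=Q]}: π^{-1}(V) = {N, O, Q} ∉ τ ✗.
  V = {[P]}: π^{-1}(V) = {P} ∉ τ ✗.
  V = {[N], [P]}: π^{-1}(V) = {N, P} ∉ τ ✗.
  V = {[O=Q], [P]}: π^{-1}(V) = {O, P, Q} ∉ τ ✗.
  V = {[N], [O=Q], [P]}: π^{-1}(V) = {N, O, P, Q} ∉ τ ✗.
  V = {[R]}: π^{-1}(V) = {R} ∉ τ ✗.
  V = {[N], [R]}: π^{-1}(V) = {N, R} ∉ τ ✗.
  V = {[O=Q], [R]}: π^{-1}(V) = {O, Q, R} ∉ τ ✗.
  V = {[N], [O=Q], [R]}: π^{-1}(V) = {N, O, Q, R} ∉ τ ✗.
  V = {[P], [R]}: π^{-1}(V) = {P, R} ∉ τ ✗.
  V = {[N], [P], [R]}: π^{-1}(V) = {N, P, R} ∉ τ ✗.
  V = {[O=Q], [P], [R]}: π^{-1}(V) = {O, P, Q, R} ∉ τ ✗.
  V = {[N], [O=Q], [P], [R]}: π^{-1}(V) = {N, O, P, Q, R} ∈ τ ✓.
Open sets in the quotient: τ_Q = {{}, {[N]}, {[N], [O=Q], [P], [R]}} (3 elements).


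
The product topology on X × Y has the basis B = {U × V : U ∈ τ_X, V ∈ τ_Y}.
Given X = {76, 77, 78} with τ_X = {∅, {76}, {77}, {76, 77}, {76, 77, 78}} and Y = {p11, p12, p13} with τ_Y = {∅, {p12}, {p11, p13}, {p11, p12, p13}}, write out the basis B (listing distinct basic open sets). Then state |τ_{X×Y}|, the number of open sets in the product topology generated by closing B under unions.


Basis B = {∅ × ∅, {76} × {p12}, {77} × {p12}, {76} × {p11, p13}, {76, 77} × {p12}, {77} × {p11, p13}, {76} × {p11, p12, p13}, {76, 77, 78} × {p12}, {77} × {p11, p12, p13}, {76, 77} × {p11, p13}, {76, 77} × {p11, p12, p13}, {76, 77, 78} × {p11, p13}, {76, 77, 78} × {p11, p12, p13}}; |τ_{X×Y}| = 25.

Enumerate products U × V with U ∈ τ_X, V ∈ τ_Y (deduplicated):
  ∅ × ∅ = {} (∅)
  {76} × {p12} = {(76,p12)}
  {77} × {p12} = {(77,p12)}
  {76} × {p11, p13} = {(76,p11), (76,p13)}
  {76, 77} × {p12} = {(76,p12), (77,p12)}
  {77} × {p11, p13} = {(77,p11), (77,p13)}
  {76} × {p11, p12, p13} = {(76,p11), (76,p12), (76,p13)}
  {76, 77, 78} × {p12} = {(76,p12), (77,p12), (78,p12)}
  {77} × {p11, p12, p13} = {(77,p11), (77,p12), (77,p13)}
  {76, 77} × {p11, p13} = {(76,p11), (76,p13), (77,p11), (77,p13)}
  {76, 77} × {p11, p12, p13} = {(76,p11), (76,p12), (76,p13), (77,p11), (77,p12), (77,p13)}
  {76, 77, 78} × {p11, p13} = {(76,p11), (76,p13), (77,p11), (77,p13), (78,p11), (78,p13)}
  {76, 77, 78} × {p11, p12, p13} = {(76,p11), (76,p12), (76,p13), (77,p11), (77,p12), (77,p13), (78,p11), (78,p12), (78,p13)}
These 13 distinct sets form the basis B.
Close under arbitrary unions to get τ_{X×Y}; counting gives |τ_{X×Y}| = 25.


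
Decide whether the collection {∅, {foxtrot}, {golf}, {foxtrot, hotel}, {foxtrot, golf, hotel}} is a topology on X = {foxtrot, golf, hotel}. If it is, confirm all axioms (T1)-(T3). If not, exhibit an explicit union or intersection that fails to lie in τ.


τ is NOT a topology on X.

Axiom (T1): ∅ ∈ τ? Yes; X ∈ τ? Yes.
Axiom (T2/T3): check pairwise unions and intersections of members of τ.
Counterexample for (T2): {foxtrot} ∪ {golf} = {foxtrot, golf} ∉ τ. Therefore τ is NOT a topology.


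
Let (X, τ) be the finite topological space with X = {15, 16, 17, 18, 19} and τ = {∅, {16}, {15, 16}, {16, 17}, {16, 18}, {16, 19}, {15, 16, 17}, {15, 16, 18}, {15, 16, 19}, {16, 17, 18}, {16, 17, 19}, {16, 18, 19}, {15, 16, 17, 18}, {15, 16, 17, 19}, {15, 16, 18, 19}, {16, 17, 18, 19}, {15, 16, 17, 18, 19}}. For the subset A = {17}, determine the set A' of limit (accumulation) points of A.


A' = ∅

For each x ∈ X, list the open sets U ∈ τ with x ∈ U, then check whether U ∩ (A ∖ {x}) ≠ ∅ for every such U.
  x = 15: open {15, 16} ∋ x has {15, 16} ∩ (A ∖ {15}) = ∅, so x is NOT a limit point.
  x = 16: open {16} ∋ x has {16} ∩ (A ∖ {16}) = ∅, so x is NOT a limit point.
  x = 17: open {16, 17} ∋ x has {16, 17} ∩ (A ∖ {17}) = ∅, so x is NOT a limit point.
  x = 18: open {16, 18} ∋ x has {16, 18} ∩ (A ∖ {18}) = ∅, so x is NOT a limit point.
  x = 19: open {16, 19} ∋ x has {16, 19} ∩ (A ∖ {19}) = ∅, so x is NOT a limit point.
Collecting: A' = ∅.


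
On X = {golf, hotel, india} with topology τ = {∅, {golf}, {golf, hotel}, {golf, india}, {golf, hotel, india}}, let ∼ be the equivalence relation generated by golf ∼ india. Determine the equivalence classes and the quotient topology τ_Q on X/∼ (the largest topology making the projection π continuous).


X/∼ = {[golf=india], [hotel]}; |τ_Q| = 3.

Equivalence classes: [golf=india], [hotel].
Quotient map π: X → X/∼ sends golf ↦ [golf=india], hotel ↦ [hotel], india ↦ [golf=india].
For each subset V ⊆ X/∼, compute π^{-1}(V) ⊆ X and check whether π^{-1}(V) ∈ τ. V is open in τ_Q iff π^{-1}(V) ∈ τ.
  V = {}: π^{-1}(V) = ∅ ∈ τ ✓.
  V = {[golf=india]}: π^{-1}(V) = {golf, india} ∈ τ ✓.
  V = {[hotel]}: π^{-1}(V) = {hotel} ∉ τ ✗.
  V = {[golf=india], [hotel]}: π^{-1}(V) = {golf, hotel, india} ∈ τ ✓.
Open sets in the quotient: τ_Q = {{}, {[golf=india]}, {[golf=india], [hotel]}} (3 elements).


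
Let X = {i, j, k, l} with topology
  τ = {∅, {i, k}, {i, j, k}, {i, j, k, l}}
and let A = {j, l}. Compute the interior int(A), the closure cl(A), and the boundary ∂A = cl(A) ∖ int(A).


int(A) = ∅, cl(A) = {j, l}, ∂A = {j, l}.

Closed sets in (X, τ) are complements of opens:
  closed(X, τ) = {∅, {l}, {j, l}, {i, j, k, l}}.
int(A) = ⋃ {U ∈ τ : U ⊆ A}. Opens contained in A: ∅.
Taking the union of these: int(A) = ∅.
cl(A) = ⋂ {C closed : A ⊆ C}. Closed sets containing A: {j, l}, {i, j, k, l}.
Intersecting these: cl(A) = {j, l}.
∂A = cl(A) ∖ int(A) = {j, l} ∖ ∅ = {j, l}.


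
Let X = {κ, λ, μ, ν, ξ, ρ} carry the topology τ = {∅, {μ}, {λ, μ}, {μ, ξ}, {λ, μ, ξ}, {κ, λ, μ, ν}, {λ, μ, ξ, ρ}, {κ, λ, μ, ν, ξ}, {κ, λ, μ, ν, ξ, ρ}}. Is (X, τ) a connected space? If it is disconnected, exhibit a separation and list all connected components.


(X, τ) is connected.

Find clopen sets (U ∈ τ with X ∖ U ∈ τ):
  U = ∅, X ∖ U = {κ, λ, μ, ν, ξ, ρ} — both open, so U is clopen.
  U = {κ, λ, μ, ν, ξ, ρ}, X ∖ U = ∅ — both open, so U is clopen.
Only trivial clopens (∅ and X) exist, so (X, τ) is connected.
Compute connected components by grouping points that agree on all clopens:
  component: {κ, λ, μ, ν, ξ, ρ}


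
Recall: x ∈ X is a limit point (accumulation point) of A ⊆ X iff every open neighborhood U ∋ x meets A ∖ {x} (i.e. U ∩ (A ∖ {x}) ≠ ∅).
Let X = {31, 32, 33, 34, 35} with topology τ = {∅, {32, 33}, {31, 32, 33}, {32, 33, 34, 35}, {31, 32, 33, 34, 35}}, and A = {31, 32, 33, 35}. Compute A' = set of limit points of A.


A' = {31, 32, 33, 34, 35}

For each x ∈ X, list the open sets U ∈ τ with x ∈ U, then check whether U ∩ (A ∖ {x}) ≠ ∅ for every such U.
  x = 31: opens ∋ x are {31, 32, 33}, {31, 32, 33, 34, 35}; each meets A ∖ {31}, so x IS a limit point.
  x = 32: opens ∋ x are {32, 33}, {31, 32, 33}, {32, 33, 34, 35}, {31, 32, 33, 34, 35}; each meets A ∖ {32}, so x IS a limit point.
  x = 33: opens ∋ x are {32, 33}, {31, 32, 33}, {32, 33, 34, 35}, {31, 32, 33, 34, 35}; each meets A ∖ {33}, so x IS a limit point.
  x = 34: opens ∋ x are {32, 33, 34, 35}, {31, 32, 33, 34, 35}; each meets A ∖ {34}, so x IS a limit point.
  x = 35: opens ∋ x are {32, 33, 34, 35}, {31, 32, 33, 34, 35}; each meets A ∖ {35}, so x IS a limit point.
Collecting: A' = {31, 32, 33, 34, 35}.


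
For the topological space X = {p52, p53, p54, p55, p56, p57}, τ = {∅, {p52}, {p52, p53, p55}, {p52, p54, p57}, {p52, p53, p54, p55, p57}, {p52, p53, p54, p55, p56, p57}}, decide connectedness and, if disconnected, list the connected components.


(X, τ) is connected.

Find clopen sets (U ∈ τ with X ∖ U ∈ τ):
  U = ∅, X ∖ U = {p52, p53, p54, p55, p56, p57} — both open, so U is clopen.
  U = {p52, p53, p54, p55, p56, p57}, X ∖ U = ∅ — both open, so U is clopen.
Only trivial clopens (∅ and X) exist, so (X, τ) is connected.
Compute connected components by grouping points that agree on all clopens:
  component: {p52, p53, p54, p55, p56, p57}


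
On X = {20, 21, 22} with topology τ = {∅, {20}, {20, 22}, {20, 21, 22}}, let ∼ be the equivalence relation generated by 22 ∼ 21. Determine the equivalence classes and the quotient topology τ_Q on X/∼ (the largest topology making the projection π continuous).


X/∼ = {[20], [21=22]}; |τ_Q| = 3.

Equivalence classes: [20], [21=22].
Quotient map π: X → X/∼ sends 20 ↦ [20], 21 ↦ [21=22], 22 ↦ [21=22].
For each subset V ⊆ X/∼, compute π^{-1}(V) ⊆ X and check whether π^{-1}(V) ∈ τ. V is open in τ_Q iff π^{-1}(V) ∈ τ.
  V = {}: π^{-1}(V) = ∅ ∈ τ ✓.
  V = {[20]}: π^{-1}(V) = {20} ∈ τ ✓.
  V = {[21=22]}: π^{-1}(V) = {21, 22} ∉ τ ✗.
  V = {[20], [21=22]}: π^{-1}(V) = {20, 21, 22} ∈ τ ✓.
Open sets in the quotient: τ_Q = {{}, {[20]}, {[20], [21=22]}} (3 elements).


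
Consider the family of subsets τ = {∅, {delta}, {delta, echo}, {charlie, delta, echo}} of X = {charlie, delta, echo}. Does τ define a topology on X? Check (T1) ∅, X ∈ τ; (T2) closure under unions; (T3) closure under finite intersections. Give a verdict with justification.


τ IS a topology on X.

Axiom (T1): ∅ ∈ τ? Yes; X ∈ τ? Yes.
Axiom (T2/T3): check pairwise unions and intersections of members of τ.
All pairwise intersections and unions checked — each lies in τ. Therefore τ satisfies (T1), (T2), (T3): it IS a topology on X.


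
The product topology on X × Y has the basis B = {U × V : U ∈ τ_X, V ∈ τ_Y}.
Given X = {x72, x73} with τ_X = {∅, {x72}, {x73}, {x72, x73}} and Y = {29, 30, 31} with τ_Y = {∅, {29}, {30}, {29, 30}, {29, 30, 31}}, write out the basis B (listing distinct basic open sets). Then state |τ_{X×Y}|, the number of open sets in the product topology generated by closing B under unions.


Basis B = {∅ × ∅, {x72} × {29}, {x72} × {30}, {x73} × {29}, {x73} × {30}, {x72} × {29, 30}, {x72, x73} × {29}, {x72, x73} × {30}, {x73} × {29, 30}, {x72} × {29, 30, 31}, {x73} × {29, 30, 31}, {x72, x73} × {29, 30}, {x72, x73} × {29, 30, 31}}; |τ_{X×Y}| = 25.

Enumerate products U × V with U ∈ τ_X, V ∈ τ_Y (deduplicated):
  ∅ × ∅ = {} (∅)
  {x72} × {29} = {(x72,29)}
  {x72} × {30} = {(x72,30)}
  {x73} × {29} = {(x73,29)}
  {x73} × {30} = {(x73,30)}
  {x72} × {29, 30} = {(x72,29), (x72,30)}
  {x72, x73} × {29} = {(x72,29), (x73,29)}
  {x72, x73} × {30} = {(x72,30), (x73,30)}
  {x73} × {29, 30} = {(x73,29), (x73,30)}
  {x72} × {29, 30, 31} = {(x72,29), (x72,30), (x72,31)}
  {x73} × {29, 30, 31} = {(x73,29), (x73,30), (x73,31)}
  {x72, x73} × {29, 30} = {(x72,29), (x72,30), (x73,29), (x73,30)}
  {x72, x73} × {29, 30, 31} = {(x72,29), (x72,30), (x72,31), (x73,29), (x73,30), (x73,31)}
These 13 distinct sets form the basis B.
Close under arbitrary unions to get τ_{X×Y}; counting gives |τ_{X×Y}| = 25.


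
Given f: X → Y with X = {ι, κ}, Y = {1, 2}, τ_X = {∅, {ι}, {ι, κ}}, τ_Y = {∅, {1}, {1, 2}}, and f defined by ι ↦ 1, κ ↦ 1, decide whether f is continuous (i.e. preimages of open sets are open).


f IS continuous.

Compute f^{-1}(U) for each U ∈ τ_Y:
  U = ∅: f^{-1}(U) = ∅ ∈ τ_X ✓.
  U = {1}: f^{-1}(U) = {ι, κ} ∈ τ_X ✓.
  U = {1, 2}: f^{-1}(U) = {ι, κ} ∈ τ_X ✓.
Every preimage lies in τ_X, so f IS continuous.


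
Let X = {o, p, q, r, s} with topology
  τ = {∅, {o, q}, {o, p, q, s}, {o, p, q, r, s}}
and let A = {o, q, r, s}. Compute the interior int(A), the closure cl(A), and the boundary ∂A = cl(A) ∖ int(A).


int(A) = {o, q}, cl(A) = {o, p, q, r, s}, ∂A = {p, r, s}.

Closed sets in (X, τ) are complements of opens:
  closed(X, τ) = {∅, {r}, {p, r, s}, {o, p, q, r, s}}.
int(A) = ⋃ {U ∈ τ : U ⊆ A}. Opens contained in A: ∅, {o, q}.
Taking the union of these: int(A) = {o, q}.
cl(A) = ⋂ {C closed : A ⊆ C}. Closed sets containing A: {o, p, q, r, s}.
Intersecting these: cl(A) = {o, p, q, r, s}.
∂A = cl(A) ∖ int(A) = {o, p, q, r, s} ∖ {o, q} = {p, r, s}.


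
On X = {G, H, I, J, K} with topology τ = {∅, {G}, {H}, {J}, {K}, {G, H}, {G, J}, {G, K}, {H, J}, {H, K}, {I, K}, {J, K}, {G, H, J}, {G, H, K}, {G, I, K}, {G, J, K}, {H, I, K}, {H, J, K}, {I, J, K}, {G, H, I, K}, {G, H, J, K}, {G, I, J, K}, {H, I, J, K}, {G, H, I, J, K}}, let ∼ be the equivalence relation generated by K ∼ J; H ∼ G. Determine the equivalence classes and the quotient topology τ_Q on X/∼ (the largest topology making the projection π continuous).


X/∼ = {[G=H], [I], [J=K]}; |τ_Q| = 6.

Equivalence classes: [G=H], [I], [J=K].
Quotient map π: X → X/∼ sends G ↦ [G=H], H ↦ [G=H], I ↦ [I], J ↦ [J=K], K ↦ [J=K].
For each subset V ⊆ X/∼, compute π^{-1}(V) ⊆ X and check whether π^{-1}(V) ∈ τ. V is open in τ_Q iff π^{-1}(V) ∈ τ.
  V = {}: π^{-1}(V) = ∅ ∈ τ ✓.
  V = {[G=H]}: π^{-1}(V) = {G, H} ∈ τ ✓.
  V = {[I]}: π^{-1}(V) = {I} ∉ τ ✗.
  V = {[G=H], [I]}: π^{-1}(V) = {G, H, I} ∉ τ ✗.
  V = {[J=K]}: π^{-1}(V) = {J, K} ∈ τ ✓.
  V = {[G=H], [J=K]}: π^{-1}(V) = {G, H, J, K} ∈ τ ✓.
  V = {[I], [J=K]}: π^{-1}(V) = {I, J, K} ∈ τ ✓.
  V = {[G=H], [I], [J=K]}: π^{-1}(V) = {G, H, I, J, K} ∈ τ ✓.
Open sets in the quotient: τ_Q = {{}, {[G=H]}, {[J=K]}, {[G=H], [J=K]}, {[I], [J=K]}, {[G=H], [I], [J=K]}} (6 elements).


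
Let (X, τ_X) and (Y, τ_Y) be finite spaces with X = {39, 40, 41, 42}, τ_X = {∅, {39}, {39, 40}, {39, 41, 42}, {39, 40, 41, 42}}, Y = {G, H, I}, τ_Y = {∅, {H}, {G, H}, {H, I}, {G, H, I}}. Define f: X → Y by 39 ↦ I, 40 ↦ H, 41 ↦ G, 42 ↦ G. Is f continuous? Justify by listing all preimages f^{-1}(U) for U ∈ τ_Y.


f is NOT continuous.

Compute f^{-1}(U) for each U ∈ τ_Y:
  U = ∅: f^{-1}(U) = ∅ ∈ τ_X ✓.
  U = {H}: f^{-1}(U) = {40} ∉ τ_X ✗.
  U = {G, H}: f^{-1}(U) = {40, 41, 42} ∉ τ_X ✗.
  U = {H, I}: f^{-1}(U) = {39, 40} ∈ τ_X ✓.
  U = {G, H, I}: f^{-1}(U) = {39, 40, 41, 42} ∈ τ_X ✓.
Found U = {H} with f^{-1}(U) = {40} not in τ_X. Therefore f is NOT continuous.


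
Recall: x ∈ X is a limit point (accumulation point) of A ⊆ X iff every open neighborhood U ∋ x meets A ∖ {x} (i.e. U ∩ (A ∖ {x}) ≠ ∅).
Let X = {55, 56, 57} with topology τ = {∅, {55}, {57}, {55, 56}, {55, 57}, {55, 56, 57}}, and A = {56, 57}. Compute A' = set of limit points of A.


A' = ∅

For each x ∈ X, list the open sets U ∈ τ with x ∈ U, then check whether U ∩ (A ∖ {x}) ≠ ∅ for every such U.
  x = 55: open {55} ∋ x has {55} ∩ (A ∖ {55}) = ∅, so x is NOT a limit point.
  x = 56: open {55, 56} ∋ x has {55, 56} ∩ (A ∖ {56}) = ∅, so x is NOT a limit point.
  x = 57: open {57} ∋ x has {57} ∩ (A ∖ {57}) = ∅, so x is NOT a limit point.
Collecting: A' = ∅.


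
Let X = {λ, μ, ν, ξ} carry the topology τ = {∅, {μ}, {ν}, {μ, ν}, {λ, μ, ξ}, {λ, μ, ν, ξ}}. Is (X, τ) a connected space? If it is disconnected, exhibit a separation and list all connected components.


(X, τ) is disconnected; components = [{ν}, {λ, μ, ξ}].

Find clopen sets (U ∈ τ with X ∖ U ∈ τ):
  U = ∅, X ∖ U = {λ, μ, ν, ξ} — both open, so U is clopen.
  U = {ν}, X ∖ U = {λ, μ, ξ} — both open, so U is clopen.
  U = {λ, μ, ξ}, X ∖ U = {ν} — both open, so U is clopen.
  U = {λ, μ, ν, ξ}, X ∖ U = ∅ — both open, so U is clopen.
Nontrivial clopen(s) exist: e.g. {ν}. So (X, τ) is disconnected.
Compute connected components by grouping points that agree on all clopens:
  component: {ν}
  component: {λ, μ, ξ}


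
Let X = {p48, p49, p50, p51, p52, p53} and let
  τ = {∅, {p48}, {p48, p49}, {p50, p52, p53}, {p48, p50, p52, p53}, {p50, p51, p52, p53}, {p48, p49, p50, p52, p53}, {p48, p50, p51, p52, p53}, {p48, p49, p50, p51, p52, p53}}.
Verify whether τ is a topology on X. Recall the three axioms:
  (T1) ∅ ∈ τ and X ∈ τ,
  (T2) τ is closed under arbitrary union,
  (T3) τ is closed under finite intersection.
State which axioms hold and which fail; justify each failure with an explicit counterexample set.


τ IS a topology on X.

Axiom (T1): ∅ ∈ τ? Yes; X ∈ τ? Yes.
Axiom (T2/T3): check pairwise unions and intersections of members of τ.
All pairwise intersections and unions checked — each lies in τ. Therefore τ satisfies (T1), (T2), (T3): it IS a topology on X.


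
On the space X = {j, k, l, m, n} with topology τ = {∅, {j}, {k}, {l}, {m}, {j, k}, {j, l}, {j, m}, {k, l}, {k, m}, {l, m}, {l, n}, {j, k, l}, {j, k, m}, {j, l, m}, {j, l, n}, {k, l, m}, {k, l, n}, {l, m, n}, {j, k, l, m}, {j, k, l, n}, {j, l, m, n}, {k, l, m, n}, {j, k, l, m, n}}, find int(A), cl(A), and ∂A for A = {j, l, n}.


int(A) = {j, l, n}, cl(A) = {j, l, n}, ∂A = ∅.

Closed sets in (X, τ) are complements of opens:
  closed(X, τ) = {∅, {j}, {k}, {m}, {n}, {j, k}, {j, m}, {j, n}, {k, m}, {k, n}, {l, n}, {m, n}, {j, k, m}, {j, k, n}, {j, l, n}, {j, m, n}, {k, l, n}, {k, m, n}, {l, m, n}, {j, k, l, n}, {j, k, m, n}, {j, l, m, n}, {k, l, m, n}, {j, k, l, m, n}}.
int(A) = ⋃ {U ∈ τ : U ⊆ A}. Opens contained in A: ∅, {j}, {l}, {j, l}, {l, n}, {j, l, n}.
Taking the union of these: int(A) = {j, l, n}.
cl(A) = ⋂ {C closed : A ⊆ C}. Closed sets containing A: {j, l, n}, {j, k, l, n}, {j, l, m, n}, {j, k, l, m, n}.
Intersecting these: cl(A) = {j, l, n}.
∂A = cl(A) ∖ int(A) = {j, l, n} ∖ {j, l, n} = ∅.


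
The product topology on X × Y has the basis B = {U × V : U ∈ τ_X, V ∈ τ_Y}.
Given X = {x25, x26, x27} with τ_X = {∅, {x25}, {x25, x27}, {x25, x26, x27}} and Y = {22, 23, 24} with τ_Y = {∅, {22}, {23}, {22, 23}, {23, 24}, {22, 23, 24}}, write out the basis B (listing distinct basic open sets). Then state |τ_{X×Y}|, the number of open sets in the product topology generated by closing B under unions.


Basis B = {∅ × ∅, {x25} × {22}, {x25} × {23}, {x25} × {22, 23}, {x25, x27} × {22}, {x25} × {23, 24}, {x25, x27} × {23}, {x25} × {22, 23, 24}, {x25, x26, x27} × {22}, {x25, x26, x27} × {23}, {x25, x27} × {22, 23}, {x25, x27} × {23, 24}, {x25, x27} × {22, 23, 24}, {x25, x26, x27} × {22, 23}, {x25, x26, x27} × {23, 24}, {x25, x26, x27} × {22, 23, 24}}; |τ_{X×Y}| = 40.

Enumerate products U × V with U ∈ τ_X, V ∈ τ_Y (deduplicated):
  ∅ × ∅ = {} (∅)
  {x25} × {22} = {(x25,22)}
  {x25} × {23} = {(x25,23)}
  {x25} × {22, 23} = {(x25,22), (x25,23)}
  {x25, x27} × {22} = {(x25,22), (x27,22)}
  {x25} × {23, 24} = {(x25,23), (x25,24)}
  {x25, x27} × {23} = {(x25,23), (x27,23)}
  {x25} × {22, 23, 24} = {(x25,22), (x25,23), (x25,24)}
  {x25, x26, x27} × {22} = {(x25,22), (x26,22), (x27,22)}
  {x25, x26, x27} × {23} = {(x25,23), (x26,23), (x27,23)}
  {x25, x27} × {22, 23} = {(x25,22), (x25,23), (x27,22), (x27,23)}
  {x25, x27} × {23, 24} = {(x25,23), (x25,24), (x27,23), (x27,24)}
  {x25, x27} × {22, 23, 24} = {(x25,22), (x25,23), (x25,24), (x27,22), (x27,23), (x27,24)}
  {x25, x26, x27} × {22, 23} = {(x25,22), (x25,23), (x26,22), (x26,23), (x27,22), (x27,23)}
  {x25, x26, x27} × {23, 24} = {(x25,23), (x25,24), (x26,23), (x26,24), (x27,23), (x27,24)}
  {x25, x26, x27} × {22, 23, 24} = {(x25,22), (x25,23), (x25,24), (x26,22), (x26,23), (x26,24), (x27,22), (x27,23), (x27,24)}
These 16 distinct sets form the basis B.
Close under arbitrary unions to get τ_{X×Y}; counting gives |τ_{X×Y}| = 40.


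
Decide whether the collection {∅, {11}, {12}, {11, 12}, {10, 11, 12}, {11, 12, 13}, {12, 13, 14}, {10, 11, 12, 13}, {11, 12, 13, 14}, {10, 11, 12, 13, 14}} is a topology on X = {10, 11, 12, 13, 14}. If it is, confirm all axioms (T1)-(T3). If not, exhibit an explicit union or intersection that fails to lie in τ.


τ is NOT a topology on X.

Axiom (T1): ∅ ∈ τ? Yes; X ∈ τ? Yes.
Axiom (T2/T3): check pairwise unions and intersections of members of τ.
Counterexample for (T3): {11, 12, 13} ∩ {12, 13, 14} = {12, 13} ∉ τ. Therefore τ is NOT a topology.


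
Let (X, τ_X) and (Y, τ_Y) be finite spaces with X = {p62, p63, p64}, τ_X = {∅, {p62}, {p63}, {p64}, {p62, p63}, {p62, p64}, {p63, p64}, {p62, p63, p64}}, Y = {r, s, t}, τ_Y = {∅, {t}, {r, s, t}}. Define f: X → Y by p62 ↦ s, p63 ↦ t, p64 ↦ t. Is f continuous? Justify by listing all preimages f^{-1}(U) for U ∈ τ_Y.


f IS continuous.

Compute f^{-1}(U) for each U ∈ τ_Y:
  U = ∅: f^{-1}(U) = ∅ ∈ τ_X ✓.
  U = {t}: f^{-1}(U) = {p63, p64} ∈ τ_X ✓.
  U = {r, s, t}: f^{-1}(U) = {p62, p63, p64} ∈ τ_X ✓.
Every preimage lies in τ_X, so f IS continuous.


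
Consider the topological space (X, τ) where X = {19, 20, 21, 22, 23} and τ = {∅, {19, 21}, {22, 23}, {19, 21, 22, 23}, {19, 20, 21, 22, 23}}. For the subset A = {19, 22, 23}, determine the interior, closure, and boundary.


int(A) = {22, 23}, cl(A) = {19, 20, 21, 22, 23}, ∂A = {19, 20, 21}.

Closed sets in (X, τ) are complements of opens:
  closed(X, τ) = {∅, {20}, {19, 20, 21}, {20, 22, 23}, {19, 20, 21, 22, 23}}.
int(A) = ⋃ {U ∈ τ : U ⊆ A}. Opens contained in A: ∅, {22, 23}.
Taking the union of these: int(A) = {22, 23}.
cl(A) = ⋂ {C closed : A ⊆ C}. Closed sets containing A: {19, 20, 21, 22, 23}.
Intersecting these: cl(A) = {19, 20, 21, 22, 23}.
∂A = cl(A) ∖ int(A) = {19, 20, 21, 22, 23} ∖ {22, 23} = {19, 20, 21}.


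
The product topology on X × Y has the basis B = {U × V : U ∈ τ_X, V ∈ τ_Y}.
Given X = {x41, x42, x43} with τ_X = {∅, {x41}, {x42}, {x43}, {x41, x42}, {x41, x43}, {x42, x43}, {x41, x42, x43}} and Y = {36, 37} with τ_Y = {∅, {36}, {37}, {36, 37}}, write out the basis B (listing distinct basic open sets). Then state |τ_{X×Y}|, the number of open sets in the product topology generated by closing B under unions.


Basis B = {∅ × ∅, {x41} × {36}, {x41} × {37}, {x42} × {36}, {x42} × {37}, {x43} × {36}, {x43} × {37}, {x41} × {36, 37}, {x41, x42} × {36}, {x41, x43} × {36}, {x41, x42} × {37}, {x41, x43} × {37}, {x42} × {36, 37}, {x42, x43} × {36}, {x42, x43} × {37}, {x43} × {36, 37}, {x41, x42, x43} × {36}, {x41, x42, x43} × {37}, {x41, x42} × {36, 37}, {x41, x43} × {36, 37}, {x42, x43} × {36, 37}, {x41, x42, x43} × {36, 37}}; |τ_{X×Y}| = 64.

Enumerate products U × V with U ∈ τ_X, V ∈ τ_Y (deduplicated):
  ∅ × ∅ = {} (∅)
  {x41} × {36} = {(x41,36)}
  {x41} × {37} = {(x41,37)}
  {x42} × {36} = {(x42,36)}
  {x42} × {37} = {(x42,37)}
  {x43} × {36} = {(x43,36)}
  {x43} × {37} = {(x43,37)}
  {x41} × {36, 37} = {(x41,36), (x41,37)}
  {x41, x42} × {36} = {(x41,36), (x42,36)}
  {x41, x43} × {36} = {(x41,36), (x43,36)}
  {x41, x42} × {37} = {(x41,37), (x42,37)}
  {x41, x43} × {37} = {(x41,37), (x43,37)}
  {x42} × {36, 37} = {(x42,36), (x42,37)}
  {x42, x43} × {36} = {(x42,36), (x43,36)}
  {x42, x43} × {37} = {(x42,37), (x43,37)}
  {x43} × {36, 37} = {(x43,36), (x43,37)}
  {x41, x42, x43} × {36} = {(x41,36), (x42,36), (x43,36)}
  {x41, x42, x43} × {37} = {(x41,37), (x42,37), (x43,37)}
  {x41, x42} × {36, 37} = {(x41,36), (x41,37), (x42,36), (x42,37)}
  {x41, x43} × {36, 37} = {(x41,36), (x41,37), (x43,36), (x43,37)}
  {x42, x43} × {36, 37} = {(x42,36), (x42,37), (x43,36), (x43,37)}
  {x41, x42, x43} × {36, 37} = {(x41,36), (x41,37), (x42,36), (x42,37), (x43,36), (x43,37)}
These 22 distinct sets form the basis B.
Close under arbitrary unions to get τ_{X×Y}; counting gives |τ_{X×Y}| = 64.
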